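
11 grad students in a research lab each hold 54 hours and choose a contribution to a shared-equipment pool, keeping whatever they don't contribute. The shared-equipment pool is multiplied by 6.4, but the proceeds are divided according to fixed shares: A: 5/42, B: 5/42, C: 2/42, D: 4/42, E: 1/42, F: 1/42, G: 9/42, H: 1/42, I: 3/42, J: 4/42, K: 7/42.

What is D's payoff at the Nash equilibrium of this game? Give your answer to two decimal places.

Player j's private return per contributed unit is 6.4 × (j's share). Contributing is weakly dominant for j when that share is at least 1/6.4 = 0.1563, and contributing 0 is dominant otherwise.
G and K clear that bar, contributing 54 each; the remaining 9 contribute 0. Total contributed: 108.
D keeps 54 and receives 6.4 × 108 × 4/42 = 65.83 from the shared-equipment pool, for a payoff of 119.83.

119.83 hours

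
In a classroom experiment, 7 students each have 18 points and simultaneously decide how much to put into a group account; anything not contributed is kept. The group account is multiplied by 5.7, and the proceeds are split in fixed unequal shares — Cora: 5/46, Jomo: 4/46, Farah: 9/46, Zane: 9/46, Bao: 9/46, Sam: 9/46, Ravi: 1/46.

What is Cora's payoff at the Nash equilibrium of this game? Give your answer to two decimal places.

62.61 points

For player j, contributing a unit is worthwhile iff 5.7 × (j's share) ≥ 1, i.e. iff j's share is at least 0.1754.
Farah, Zane, Bao and Sam clear that bar, contributing 18 each; the remaining 3 contribute 0. Total contributed: 72.
Cora keeps 18 and receives 5.7 × 72 × 5/46 = 44.61 from the group account, for a payoff of 62.61.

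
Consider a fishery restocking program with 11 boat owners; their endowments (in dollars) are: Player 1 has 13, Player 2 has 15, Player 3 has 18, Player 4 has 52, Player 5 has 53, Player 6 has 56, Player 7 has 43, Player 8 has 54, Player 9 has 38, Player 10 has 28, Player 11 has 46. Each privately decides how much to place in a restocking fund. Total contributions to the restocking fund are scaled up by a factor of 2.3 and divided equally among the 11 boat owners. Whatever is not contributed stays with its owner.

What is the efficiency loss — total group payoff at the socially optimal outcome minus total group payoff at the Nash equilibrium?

540.80 dollars

The private return per contributed unit is 2.3/11 = 0.2091 < 1 for every player regardless of endowment, so the Nash equilibrium is zero contribution and the group total is Σ E_j = 13 + 15 + 18 + 52 + 53 + 56 + 43 + 54 + 38 + 28 + 46 = 416.
Each contributed unit returns 2.300 to the group, so the social optimum is full contribution by everyone: group total = 2.300 × 416 = 956.80.
Efficiency loss = (2.300 − 1) × 416 = 540.80.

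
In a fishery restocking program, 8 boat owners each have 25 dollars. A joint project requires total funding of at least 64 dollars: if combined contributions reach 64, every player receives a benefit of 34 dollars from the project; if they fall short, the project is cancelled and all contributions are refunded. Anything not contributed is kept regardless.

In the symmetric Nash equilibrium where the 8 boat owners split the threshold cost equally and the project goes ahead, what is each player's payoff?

Equal share of the threshold: 64/8 = 8.
At this profile no one gains by cutting their contribution: any cut drops the total below 64, the project is cancelled, contributions are refunded, and the deviator ends with 25, which is less than 25 − 8 + 34 = 51. Contributing more than 8 just wastes the excess. So contributing exactly 8 is a best response.
Each player's payoff: 25 − 8 + 34 = 51.

51 dollars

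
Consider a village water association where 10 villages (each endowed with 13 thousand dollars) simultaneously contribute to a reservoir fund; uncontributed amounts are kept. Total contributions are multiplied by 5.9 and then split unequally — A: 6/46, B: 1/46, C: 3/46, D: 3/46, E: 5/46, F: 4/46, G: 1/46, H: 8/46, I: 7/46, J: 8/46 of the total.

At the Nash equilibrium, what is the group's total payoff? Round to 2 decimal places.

257.40 thousand dollars

Each unit j contributes comes back to j as 5.9 × (j's share), so j prefers to contribute only if that share exceeds 1/5.9 = 0.1695; otherwise keeping the unit dominates.
H and J are above the threshold, contributing 13 each; the remaining 8 contribute 0. Total contributed: 26.
The reservoir fund pays out 5.9 × 26 = 153.40 in total (split across the unequal shares, but the aggregate is all that matters for the group sum).
The 8 free-riders keep 13 each, adding 104. Group total = 104 + 153.40 = 257.40.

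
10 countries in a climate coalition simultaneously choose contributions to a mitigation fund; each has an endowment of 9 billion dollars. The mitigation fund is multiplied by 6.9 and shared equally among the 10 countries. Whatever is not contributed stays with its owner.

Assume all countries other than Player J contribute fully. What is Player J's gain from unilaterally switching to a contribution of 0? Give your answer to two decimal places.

Switching from a contribution of 9 to 0 lets Player J keep an extra 9 billion dollars, but lowers the mitigation fund by 9, which costs Player J their own share of that drop: 6.9/10 × 9 = 6.21.
Net gain = 9 − 6.21 = 2.79. The private return per contributed unit (0.6900) is below 1, so free-riding is indeed the best response regardless of what the others do.

2.79 billion dollars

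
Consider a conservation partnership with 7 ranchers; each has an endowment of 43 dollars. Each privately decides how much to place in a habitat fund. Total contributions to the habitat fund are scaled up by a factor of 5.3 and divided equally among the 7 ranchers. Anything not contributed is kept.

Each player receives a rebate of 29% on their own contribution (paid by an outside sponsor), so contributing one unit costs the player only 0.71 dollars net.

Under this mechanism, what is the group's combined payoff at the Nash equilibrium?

1682.59 dollars

Under the mechanism each unit contributed yields (5.3/7) / 0.71 = 1.0664 back to its contributor per unit of net cost, which exceeds 1, making full contribution the dominant choice for everyone.
So the Nash equilibrium is full contribution by all 7; the group earns 7 × (43 × 0.29 + 5.3 × 43) = 1682.59.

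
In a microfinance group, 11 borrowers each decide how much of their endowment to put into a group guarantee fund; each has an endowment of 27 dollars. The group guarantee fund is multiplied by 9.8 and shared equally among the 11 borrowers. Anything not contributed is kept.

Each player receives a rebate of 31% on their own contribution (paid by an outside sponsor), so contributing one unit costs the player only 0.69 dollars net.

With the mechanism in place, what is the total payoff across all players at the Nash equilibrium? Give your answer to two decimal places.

3002.67 dollars

The effective private return per unit is now (9.8/11) / 0.69 = 1.2912 > 1, so every player's dominant strategy flips to full contribution.
At the Nash equilibrium everyone contributes 27. Group total payoff = 11 × (27 × 0.31 + 9.8 × 27) = 3002.67.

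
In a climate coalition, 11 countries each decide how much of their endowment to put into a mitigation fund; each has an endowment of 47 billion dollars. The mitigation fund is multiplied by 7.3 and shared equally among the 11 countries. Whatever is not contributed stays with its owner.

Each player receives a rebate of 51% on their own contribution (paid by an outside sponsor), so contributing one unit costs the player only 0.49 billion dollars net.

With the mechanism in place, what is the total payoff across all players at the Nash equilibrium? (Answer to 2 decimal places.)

4037.77 billion dollars

Under the mechanism each unit contributed yields (7.3/11) / 0.49 = 1.3544 back to its contributor per unit of net cost, which exceeds 1, making full contribution the dominant choice for everyone.
So the Nash equilibrium is full contribution by all 11; the group earns 11 × (47 × 0.51 + 7.3 × 47) = 4037.77.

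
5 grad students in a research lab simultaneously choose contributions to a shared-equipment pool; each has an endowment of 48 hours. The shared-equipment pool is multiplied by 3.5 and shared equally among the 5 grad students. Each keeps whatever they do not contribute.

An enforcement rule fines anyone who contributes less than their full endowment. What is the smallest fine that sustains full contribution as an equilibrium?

14.40 hours

Given the others contribute fully, the best deviation is to contribute 0 (any partial contribution still incurs the fine and gives up units whose private return 0.7000 is below 1).
Deviating from 48 to 0 saves 48 hours but forfeits the deviator's share of the drop in the shared-equipment pool: 3.5/5 × 48 = 33.60.
So the deviation gain is 48 − 33.60 = 14.40, and the fine must be at least 14.40 hours to wipe it out.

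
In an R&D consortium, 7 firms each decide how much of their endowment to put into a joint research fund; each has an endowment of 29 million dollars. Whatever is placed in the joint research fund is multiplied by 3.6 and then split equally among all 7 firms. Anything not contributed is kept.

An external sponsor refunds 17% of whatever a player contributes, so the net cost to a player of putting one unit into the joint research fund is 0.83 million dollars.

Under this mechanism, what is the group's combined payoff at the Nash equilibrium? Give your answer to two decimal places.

The effective private return is (3.6/7) / 0.83 = 0.6196, which is still under 1, so the mechanism doesn't change anyone's dominant strategy: zero contribution.
Everyone keeps their endowment and the group total is 7 × 29 = 203.

203.00 million dollars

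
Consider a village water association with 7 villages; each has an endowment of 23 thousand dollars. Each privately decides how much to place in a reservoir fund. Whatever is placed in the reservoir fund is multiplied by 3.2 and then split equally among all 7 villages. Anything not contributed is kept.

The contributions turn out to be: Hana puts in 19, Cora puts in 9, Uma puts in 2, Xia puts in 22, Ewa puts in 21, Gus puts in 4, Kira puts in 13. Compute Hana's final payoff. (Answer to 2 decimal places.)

45.14 thousand dollars

Total contributed: 19 + 9 + 2 + 22 + 21 + 4 + 13 = 90.
Each receives 3.2 × 90 / 7 = 41.14 from the reservoir fund.
Hana keeps 23 − 19 = 4, so Hana's payoff is 4 + 41.14 = 45.14.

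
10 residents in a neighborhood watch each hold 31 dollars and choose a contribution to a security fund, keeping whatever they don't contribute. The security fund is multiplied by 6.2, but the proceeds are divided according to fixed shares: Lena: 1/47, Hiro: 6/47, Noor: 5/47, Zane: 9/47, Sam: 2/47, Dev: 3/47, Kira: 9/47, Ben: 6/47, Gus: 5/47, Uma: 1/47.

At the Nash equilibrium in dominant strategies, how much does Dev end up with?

Each unit j contributes comes back to j as 6.2 × (j's share), so j prefers to contribute only if that share exceeds 1/6.2 = 0.1613; otherwise keeping the unit dominates.
Zane and Kira are above the threshold, contributing 31 each; the remaining 8 contribute 0. Total contributed: 62.
Dev keeps 31 and receives 6.2 × 62 × 3/47 = 24.54 from the security fund, for a payoff of 55.54.

55.54 dollars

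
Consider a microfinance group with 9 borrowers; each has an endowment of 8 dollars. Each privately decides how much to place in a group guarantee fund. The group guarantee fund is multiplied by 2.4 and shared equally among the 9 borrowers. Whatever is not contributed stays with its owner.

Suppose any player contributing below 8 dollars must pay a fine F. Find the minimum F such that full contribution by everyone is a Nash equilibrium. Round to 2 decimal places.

Given the others contribute fully, the best deviation is to contribute 0 (any partial contribution still incurs the fine and gives up units whose private return 0.2667 is below 1).
Deviating from 8 to 0 saves 8 dollars but forfeits the deviator's share of the drop in the group guarantee fund: 2.4/9 × 8 = 2.13.
So the deviation gain is 8 − 2.13 = 5.87, and the fine must be at least 5.87 dollars to wipe it out.

5.87 dollars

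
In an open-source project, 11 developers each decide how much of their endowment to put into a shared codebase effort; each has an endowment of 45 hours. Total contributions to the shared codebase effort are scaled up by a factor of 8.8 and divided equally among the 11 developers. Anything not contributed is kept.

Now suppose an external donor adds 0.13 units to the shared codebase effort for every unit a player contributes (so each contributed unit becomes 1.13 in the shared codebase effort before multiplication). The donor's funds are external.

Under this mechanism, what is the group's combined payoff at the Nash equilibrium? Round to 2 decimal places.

The effective private return is 8.8 × 1.13 / 11 = 0.9040, which is still under 1, so the mechanism doesn't change anyone's dominant strategy: zero contribution.
Everyone keeps their endowment and the group total is 11 × 45 = 495.

495.00 hours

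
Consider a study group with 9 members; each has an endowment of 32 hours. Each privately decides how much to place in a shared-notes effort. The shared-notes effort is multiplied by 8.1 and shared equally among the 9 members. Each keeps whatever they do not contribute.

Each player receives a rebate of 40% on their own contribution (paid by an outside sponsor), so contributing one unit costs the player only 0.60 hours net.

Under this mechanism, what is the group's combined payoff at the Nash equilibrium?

The effective private return per unit is now (8.1/9) / 0.60 = 1.5000 > 1, so every player's dominant strategy flips to full contribution.
At the Nash equilibrium everyone contributes 32. Group total payoff = 9 × (32 × 0.40 + 8.1 × 32) = 2448.00.

2448.00 hours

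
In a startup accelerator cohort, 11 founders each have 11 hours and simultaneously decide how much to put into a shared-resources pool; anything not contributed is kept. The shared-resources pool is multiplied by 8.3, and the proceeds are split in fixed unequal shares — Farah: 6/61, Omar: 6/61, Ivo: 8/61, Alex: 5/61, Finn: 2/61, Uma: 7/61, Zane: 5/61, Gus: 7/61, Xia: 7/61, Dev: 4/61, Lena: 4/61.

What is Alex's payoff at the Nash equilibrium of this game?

For player j, contributing a unit is worthwhile iff 8.3 × (j's share) ≥ 1, i.e. iff j's share is at least 0.1205.
Only Ivo (8/61) clears that bar, contributing 11; the remaining 10 contribute 0. Total contributed: 11.
Alex keeps 11 and receives 8.3 × 11 × 5/61 = 7.48 from the shared-resources pool, for a payoff of 18.48.

18.48 hours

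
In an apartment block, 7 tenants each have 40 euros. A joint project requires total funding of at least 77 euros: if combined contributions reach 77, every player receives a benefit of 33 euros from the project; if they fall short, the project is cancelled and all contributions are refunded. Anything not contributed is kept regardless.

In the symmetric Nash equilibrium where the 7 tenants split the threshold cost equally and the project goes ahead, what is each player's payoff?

Equal share of the threshold: 77/7 = 11.
At this profile no one gains by cutting their contribution: any cut drops the total below 77, the project is cancelled, contributions are refunded, and the deviator ends with 40, which is less than 40 − 11 + 33 = 62. Contributing more than 11 just wastes the excess. So contributing exactly 11 is a best response.
Each player's payoff: 40 − 11 + 33 = 62.

62 euros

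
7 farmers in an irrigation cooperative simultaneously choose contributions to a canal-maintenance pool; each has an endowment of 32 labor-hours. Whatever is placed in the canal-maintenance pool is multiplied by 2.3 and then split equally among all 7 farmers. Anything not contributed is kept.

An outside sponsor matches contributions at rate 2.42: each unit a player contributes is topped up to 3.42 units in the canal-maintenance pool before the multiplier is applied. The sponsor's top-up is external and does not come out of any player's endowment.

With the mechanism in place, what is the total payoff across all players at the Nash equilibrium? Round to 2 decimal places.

1761.98 labor-hours

With the mechanism, a contributed unit returns 2.3 × 3.42 / 7 = 1.1237 per unit of net cost to the contributor — now above 1 — so contributing fully is weakly dominant for every player.
So the Nash equilibrium is full contribution by all 7; the group earns 2.3 × 3.42 × 224 = 1761.98.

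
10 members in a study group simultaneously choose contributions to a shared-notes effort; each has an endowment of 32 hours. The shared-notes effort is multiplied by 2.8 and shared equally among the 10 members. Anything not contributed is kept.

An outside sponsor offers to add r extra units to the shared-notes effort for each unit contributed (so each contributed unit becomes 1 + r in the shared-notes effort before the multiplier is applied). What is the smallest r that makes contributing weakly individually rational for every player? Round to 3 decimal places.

With matching at rate r, one contributed unit becomes (1 + r) in the shared-notes effort and returns 2.8 × (1 + r) / 10 to the contributor.
Setting this equal to 1: 1 + r = 10/2.8 = 3.5714.
So the minimum matching rate is r = 3.5714 − 1 = 2.571.

2.571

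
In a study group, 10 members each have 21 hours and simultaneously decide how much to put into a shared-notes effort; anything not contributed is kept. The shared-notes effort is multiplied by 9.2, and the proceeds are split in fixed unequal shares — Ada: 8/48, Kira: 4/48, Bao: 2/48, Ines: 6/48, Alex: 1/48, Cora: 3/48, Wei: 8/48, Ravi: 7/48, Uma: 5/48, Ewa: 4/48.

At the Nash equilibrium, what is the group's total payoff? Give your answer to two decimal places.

898.80 hours

A player with share s gets back 9.2·s per unit contributed, so full contribution is dominant for anyone with s > 1/9.2 = 0.1087 and zero contribution is dominant for anyone below.
The shares above 0.1087 belong to Ada, Ines, Wei and Ravi, contributing 21 each; the remaining 6 contribute 0. Total contributed: 84.
The shared-notes effort pays out 9.2 × 84 = 772.80 in total (split across the unequal shares, but the aggregate is all that matters for the group sum).
The 6 free-riders keep 21 each, adding 126. Group total = 126 + 772.80 = 898.80.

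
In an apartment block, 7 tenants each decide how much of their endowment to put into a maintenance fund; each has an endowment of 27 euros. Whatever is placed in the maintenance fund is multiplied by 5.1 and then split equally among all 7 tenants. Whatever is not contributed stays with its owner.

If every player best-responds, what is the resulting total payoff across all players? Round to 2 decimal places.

189.00 euros

Each contributed unit returns 5.1/7 = 0.7286 to its contributor — below 1 — so contributing 0 is dominant for every player. At the Nash equilibrium everyone keeps their 27, and the group total is 7 × 27 = 189.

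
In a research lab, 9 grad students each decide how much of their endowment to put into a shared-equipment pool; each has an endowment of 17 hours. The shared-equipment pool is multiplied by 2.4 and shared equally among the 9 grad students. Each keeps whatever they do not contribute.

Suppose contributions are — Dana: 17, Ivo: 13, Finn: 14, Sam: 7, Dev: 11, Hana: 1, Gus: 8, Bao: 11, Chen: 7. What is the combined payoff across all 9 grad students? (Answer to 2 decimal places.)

Total contributed: 17 + 13 + 14 + 7 + 11 + 1 + 8 + 11 + 7 = 89; total kept: 9 × 17 − 89 = 64.
The shared-equipment pool pays out 2.4 × 89 = 213.60 in aggregate.
Group total = 64 + 213.60 = 277.60.

277.60 hours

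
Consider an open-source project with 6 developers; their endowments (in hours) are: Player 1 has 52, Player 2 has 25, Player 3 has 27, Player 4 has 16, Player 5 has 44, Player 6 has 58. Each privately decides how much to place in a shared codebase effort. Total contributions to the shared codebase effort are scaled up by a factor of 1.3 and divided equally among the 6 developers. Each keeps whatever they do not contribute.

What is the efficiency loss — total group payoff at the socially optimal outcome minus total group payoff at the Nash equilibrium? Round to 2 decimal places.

The private return per contributed unit is 1.3/6 = 0.2167 < 1 for every player regardless of endowment, so the Nash equilibrium is zero contribution and the group total is Σ E_j = 52 + 25 + 27 + 16 + 44 + 58 = 222.
Each contributed unit returns 1.300 to the group, so the social optimum is full contribution by everyone: group total = 1.300 × 222 = 288.60.
Efficiency loss = (1.300 − 1) × 222 = 66.60.

66.60 hours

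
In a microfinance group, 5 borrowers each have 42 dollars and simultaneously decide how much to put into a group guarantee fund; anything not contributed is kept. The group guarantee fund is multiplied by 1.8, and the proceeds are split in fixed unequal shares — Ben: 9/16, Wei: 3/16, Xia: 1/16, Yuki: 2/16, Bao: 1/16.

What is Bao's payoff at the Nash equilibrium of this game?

Player j's private return per contributed unit is 1.8 × (j's share). Contributing is weakly dominant for j when that share is at least 1/1.8 = 0.5556, and contributing 0 is dominant otherwise.
Only Ben (9/16) clears that bar, contributing 42; the remaining 4 contribute 0. Total contributed: 42.
Bao keeps 42 and receives 1.8 × 42 × 1/16 = 4.73 from the group guarantee fund, for a payoff of 46.73.

46.73 dollars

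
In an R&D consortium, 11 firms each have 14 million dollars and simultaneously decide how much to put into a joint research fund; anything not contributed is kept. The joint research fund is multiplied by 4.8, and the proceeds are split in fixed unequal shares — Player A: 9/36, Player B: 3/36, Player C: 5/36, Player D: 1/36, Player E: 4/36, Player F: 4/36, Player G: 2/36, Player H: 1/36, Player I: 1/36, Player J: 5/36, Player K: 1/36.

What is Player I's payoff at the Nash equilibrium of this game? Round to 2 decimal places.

A player with share s gets back 4.8·s per unit contributed, so full contribution is dominant for anyone with s > 1/4.8 = 0.2083 and zero contribution is dominant for anyone below.
Player A alone (share 9/36) is above the threshold, contributing 14; the remaining 10 contribute 0. Total contributed: 14.
Player I keeps 14 and receives 4.8 × 14 × 1/36 = 1.87 from the joint research fund, for a payoff of 15.87.

15.87 million dollars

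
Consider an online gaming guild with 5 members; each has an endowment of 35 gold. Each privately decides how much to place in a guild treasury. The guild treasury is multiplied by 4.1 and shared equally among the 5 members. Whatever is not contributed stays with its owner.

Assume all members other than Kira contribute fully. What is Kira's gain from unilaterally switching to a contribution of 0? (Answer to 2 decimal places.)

Switching from a contribution of 35 to 0 lets Kira keep an extra 35 gold, but lowers the guild treasury by 35, which costs Kira their own share of that drop: 4.1/5 × 35 = 28.70.
Net gain = 35 − 28.70 = 6.30. The private return per contributed unit (0.8200) is below 1, so free-riding is indeed the best response regardless of what the others do.

6.30 gold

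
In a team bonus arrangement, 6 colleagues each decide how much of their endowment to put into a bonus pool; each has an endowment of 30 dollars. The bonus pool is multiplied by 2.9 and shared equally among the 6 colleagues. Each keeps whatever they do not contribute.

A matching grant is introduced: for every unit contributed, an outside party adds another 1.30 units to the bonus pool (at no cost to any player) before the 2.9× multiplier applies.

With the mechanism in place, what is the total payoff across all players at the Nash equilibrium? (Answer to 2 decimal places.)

1200.60 dollars

The effective private return per unit is now 2.9 × 2.30 / 6 = 1.1117 > 1, so every player's dominant strategy flips to full contribution.
So the Nash equilibrium is full contribution by all 6; the group earns 2.9 × 2.30 × 180 = 1200.60.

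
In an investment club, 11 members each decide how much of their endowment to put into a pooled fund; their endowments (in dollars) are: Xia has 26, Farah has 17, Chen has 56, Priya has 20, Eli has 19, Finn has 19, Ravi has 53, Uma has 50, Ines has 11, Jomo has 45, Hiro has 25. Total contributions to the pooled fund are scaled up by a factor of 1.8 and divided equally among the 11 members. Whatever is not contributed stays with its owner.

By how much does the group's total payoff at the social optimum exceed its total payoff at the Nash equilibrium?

272.80 dollars

The private return per contributed unit is 1.8/11 = 0.1636 < 1 for every player regardless of endowment, so the Nash equilibrium is zero contribution and the group total is Σ E_j = 26 + 17 + 56 + 20 + 19 + 19 + 53 + 50 + 11 + 45 + 25 = 341.
Each contributed unit returns 1.800 to the group, so the social optimum is full contribution by everyone: group total = 1.800 × 341 = 613.80.
Efficiency loss = (1.800 − 1) × 341 = 272.80.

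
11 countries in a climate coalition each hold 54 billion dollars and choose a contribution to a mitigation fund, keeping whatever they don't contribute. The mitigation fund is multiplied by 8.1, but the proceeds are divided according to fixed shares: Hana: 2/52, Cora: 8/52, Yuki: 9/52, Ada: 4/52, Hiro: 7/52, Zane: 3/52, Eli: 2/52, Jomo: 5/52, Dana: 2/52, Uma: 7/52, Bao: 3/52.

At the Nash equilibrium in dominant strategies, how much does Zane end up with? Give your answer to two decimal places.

For player j, contributing a unit is worthwhile iff 8.1 × (j's share) ≥ 1, i.e. iff j's share is at least 0.1235.
The shares above 0.1235 belong to Cora, Yuki, Hiro and Uma, contributing 54 each; the remaining 7 contribute 0. Total contributed: 216.
Zane keeps 54 and receives 8.1 × 216 × 3/52 = 100.94 from the mitigation fund, for a payoff of 154.94.

154.94 billion dollars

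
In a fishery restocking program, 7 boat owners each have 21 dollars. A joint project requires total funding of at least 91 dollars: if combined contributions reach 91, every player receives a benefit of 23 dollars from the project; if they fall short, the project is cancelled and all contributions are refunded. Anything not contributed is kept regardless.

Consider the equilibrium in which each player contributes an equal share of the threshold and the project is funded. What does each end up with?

Equal share of the threshold: 91/7 = 13.
At this profile no one gains by cutting their contribution: any cut drops the total below 91, the project is cancelled, contributions are refunded, and the deviator ends with 21, which is less than 21 − 13 + 23 = 31. Contributing more than 13 just wastes the excess. So contributing exactly 13 is a best response.
Each player's payoff: 21 − 13 + 23 = 31.

31 dollars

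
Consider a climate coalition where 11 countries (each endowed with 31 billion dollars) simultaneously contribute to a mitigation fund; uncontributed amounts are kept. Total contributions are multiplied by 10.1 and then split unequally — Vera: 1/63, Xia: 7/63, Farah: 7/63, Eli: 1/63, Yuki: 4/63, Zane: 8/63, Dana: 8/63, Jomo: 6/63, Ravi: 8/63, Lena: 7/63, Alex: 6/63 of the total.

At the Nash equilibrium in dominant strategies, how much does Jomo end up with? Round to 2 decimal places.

Each unit j contributes comes back to j as 10.1 × (j's share), so j prefers to contribute only if that share exceeds 1/10.1 = 0.0990; otherwise keeping the unit dominates.
The shares above 0.0990 belong to Xia, Farah, Zane, Dana, Ravi and Lena, contributing 31 each; the remaining 5 contribute 0. Total contributed: 186.
Jomo keeps 31 and receives 10.1 × 186 × 6/63 = 178.91 from the mitigation fund, for a payoff of 209.91.

209.91 billion dollars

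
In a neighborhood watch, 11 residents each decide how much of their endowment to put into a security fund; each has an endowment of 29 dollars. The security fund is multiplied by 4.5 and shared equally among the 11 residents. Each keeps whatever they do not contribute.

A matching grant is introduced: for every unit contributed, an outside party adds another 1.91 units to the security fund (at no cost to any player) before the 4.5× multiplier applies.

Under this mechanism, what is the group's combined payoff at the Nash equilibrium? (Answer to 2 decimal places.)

The effective private return per unit is now 4.5 × 2.91 / 11 = 1.1905 > 1, so every player's dominant strategy flips to full contribution.
So the Nash equilibrium is full contribution by all 11; the group earns 4.5 × 2.91 × 319 = 4177.31.

4177.31 dollars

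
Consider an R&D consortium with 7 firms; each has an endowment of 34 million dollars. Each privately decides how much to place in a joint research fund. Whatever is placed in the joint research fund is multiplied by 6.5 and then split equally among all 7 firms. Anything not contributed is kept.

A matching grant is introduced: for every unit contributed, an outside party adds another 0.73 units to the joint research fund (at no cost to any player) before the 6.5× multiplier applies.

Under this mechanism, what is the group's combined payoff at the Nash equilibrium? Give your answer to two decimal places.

2676.31 million dollars

With the mechanism, a contributed unit returns 6.5 × 1.73 / 7 = 1.6064 per unit of net cost to the contributor — now above 1 — so contributing fully is weakly dominant for every player.
So the Nash equilibrium is full contribution by all 7; the group earns 6.5 × 1.73 × 238 = 2676.31.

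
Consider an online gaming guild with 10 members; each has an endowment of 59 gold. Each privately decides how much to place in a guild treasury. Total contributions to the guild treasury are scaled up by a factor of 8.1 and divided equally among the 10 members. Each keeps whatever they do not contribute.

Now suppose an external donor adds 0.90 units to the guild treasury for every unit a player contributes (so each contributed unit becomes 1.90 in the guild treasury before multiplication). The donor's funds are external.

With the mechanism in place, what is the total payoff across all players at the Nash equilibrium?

Under the mechanism each unit contributed yields 8.1 × 1.90 / 10 = 1.5390 back to its contributor per unit of net cost, which exceeds 1, making full contribution the dominant choice for everyone.
So the Nash equilibrium is full contribution by all 10; the group earns 8.1 × 1.90 × 590 = 9080.10.

9080.10 gold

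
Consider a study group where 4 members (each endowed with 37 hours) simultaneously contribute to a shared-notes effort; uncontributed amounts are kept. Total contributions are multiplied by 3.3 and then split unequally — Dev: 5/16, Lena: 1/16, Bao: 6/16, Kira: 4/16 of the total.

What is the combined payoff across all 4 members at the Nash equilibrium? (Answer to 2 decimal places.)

Each unit j contributes comes back to j as 3.3 × (j's share), so j prefers to contribute only if that share exceeds 1/3.3 = 0.3030; otherwise keeping the unit dominates.
Dev and Bao clear that bar, contributing 37 each; the remaining 2 contribute 0. Total contributed: 74.
The shared-notes effort pays out 3.3 × 74 = 244.20 in total (split across the unequal shares, but the aggregate is all that matters for the group sum).
The 2 free-riders keep 37 each, adding 74. Group total = 74 + 244.20 = 318.20.

318.20 hours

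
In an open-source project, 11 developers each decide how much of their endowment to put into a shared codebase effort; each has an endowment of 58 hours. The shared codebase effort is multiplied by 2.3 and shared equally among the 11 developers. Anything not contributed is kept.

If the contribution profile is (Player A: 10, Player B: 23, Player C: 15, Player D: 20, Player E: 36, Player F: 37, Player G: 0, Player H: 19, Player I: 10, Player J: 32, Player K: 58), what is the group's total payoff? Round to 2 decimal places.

976.00 hours

Total contributed: 10 + 23 + 15 + 20 + 36 + 37 + 0 + 19 + 10 + 32 + 58 = 260; total kept: 11 × 58 − 260 = 378.
The shared codebase effort pays out 2.3 × 260 = 598.00 in aggregate.
Group total = 378 + 598.00 = 976.00.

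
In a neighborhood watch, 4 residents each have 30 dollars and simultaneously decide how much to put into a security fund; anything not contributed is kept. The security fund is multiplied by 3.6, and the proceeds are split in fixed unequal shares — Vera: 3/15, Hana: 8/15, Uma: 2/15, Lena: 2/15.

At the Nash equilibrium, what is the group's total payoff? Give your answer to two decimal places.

198.00 dollars

For player j, contributing a unit is worthwhile iff 3.6 × (j's share) ≥ 1, i.e. iff j's share is at least 0.2778.
Only Hana (8/15) clears that bar, contributing 30; the remaining 3 contribute 0. Total contributed: 30.
The security fund pays out 3.6 × 30 = 108.00 in total (split across the unequal shares, but the aggregate is all that matters for the group sum).
The 3 free-riders keep 30 each, adding 90. Group total = 90 + 108.00 = 198.00.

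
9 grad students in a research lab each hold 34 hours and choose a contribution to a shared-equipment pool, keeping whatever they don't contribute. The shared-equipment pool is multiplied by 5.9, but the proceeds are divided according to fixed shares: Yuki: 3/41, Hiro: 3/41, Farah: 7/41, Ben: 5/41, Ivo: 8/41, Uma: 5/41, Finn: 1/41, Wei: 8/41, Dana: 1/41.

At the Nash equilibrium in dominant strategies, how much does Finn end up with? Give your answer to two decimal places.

48.68 hours

Player j's private return per contributed unit is 5.9 × (j's share). Contributing is weakly dominant for j when that share is at least 1/5.9 = 0.1695, and contributing 0 is dominant otherwise.
Farah, Ivo and Wei are above the threshold, contributing 34 each; the remaining 6 contribute 0. Total contributed: 102.
Finn keeps 34 and receives 5.9 × 102 × 1/41 = 14.68 from the shared-equipment pool, for a payoff of 48.68.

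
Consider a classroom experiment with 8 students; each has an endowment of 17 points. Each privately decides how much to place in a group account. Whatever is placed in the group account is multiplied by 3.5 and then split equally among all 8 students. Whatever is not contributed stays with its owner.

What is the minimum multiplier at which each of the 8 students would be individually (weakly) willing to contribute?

A contributed unit returns (multiplier)/8 to its contributor.
This reaches 1 exactly when the multiplier is 8.

8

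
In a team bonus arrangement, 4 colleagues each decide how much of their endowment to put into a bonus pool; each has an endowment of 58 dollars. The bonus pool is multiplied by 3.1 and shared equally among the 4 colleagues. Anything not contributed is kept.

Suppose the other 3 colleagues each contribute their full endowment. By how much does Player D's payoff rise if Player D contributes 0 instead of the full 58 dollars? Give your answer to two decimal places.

Switching from a contribution of 58 to 0 lets Player D keep an extra 58 dollars, but lowers the bonus pool by 58, which costs Player D their own share of that drop: 3.1/4 × 58 = 44.95.
Net gain = 58 − 44.95 = 13.05. The private return per contributed unit (0.7750) is below 1, so free-riding is indeed the best response regardless of what the others do.

13.05 dollars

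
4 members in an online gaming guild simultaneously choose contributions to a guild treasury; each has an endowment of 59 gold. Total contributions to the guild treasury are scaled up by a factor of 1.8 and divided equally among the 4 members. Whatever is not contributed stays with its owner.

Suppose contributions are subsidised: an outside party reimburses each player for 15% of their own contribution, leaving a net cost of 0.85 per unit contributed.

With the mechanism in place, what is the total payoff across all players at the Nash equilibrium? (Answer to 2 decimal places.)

236.00 gold

Even with the mechanism, each unit contributed returns only (1.8/4) / 0.85 = 0.5294 per unit of net cost, so contributing nothing is still dominant.
At the Nash equilibrium no one contributes; group total payoff = 4 × 59 = 236.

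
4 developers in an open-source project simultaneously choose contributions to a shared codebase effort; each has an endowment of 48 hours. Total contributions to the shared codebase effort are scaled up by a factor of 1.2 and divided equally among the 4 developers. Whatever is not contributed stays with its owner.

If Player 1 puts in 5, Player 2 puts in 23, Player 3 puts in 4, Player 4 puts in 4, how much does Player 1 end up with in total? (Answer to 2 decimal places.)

Total contributed: 5 + 23 + 4 + 4 = 36.
Each receives 1.2 × 36 / 4 = 10.80 from the shared codebase effort.
Player 1 keeps 48 − 5 = 43, so Player 1's payoff is 43 + 10.80 = 53.80.

53.80 hours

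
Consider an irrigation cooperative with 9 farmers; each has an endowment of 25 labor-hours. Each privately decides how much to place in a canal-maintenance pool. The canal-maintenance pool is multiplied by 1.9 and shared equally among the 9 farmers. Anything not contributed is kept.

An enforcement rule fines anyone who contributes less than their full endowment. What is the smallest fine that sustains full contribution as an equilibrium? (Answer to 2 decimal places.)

19.72 labor-hours

Given the others contribute fully, the best deviation is to contribute 0 (any partial contribution still incurs the fine and gives up units whose private return 0.2111 is below 1).
Deviating from 25 to 0 saves 25 labor-hours but forfeits the deviator's share of the drop in the canal-maintenance pool: 1.9/9 × 25 = 5.28.
So the deviation gain is 25 − 5.28 = 19.72, and the fine must be at least 19.72 labor-hours to wipe it out.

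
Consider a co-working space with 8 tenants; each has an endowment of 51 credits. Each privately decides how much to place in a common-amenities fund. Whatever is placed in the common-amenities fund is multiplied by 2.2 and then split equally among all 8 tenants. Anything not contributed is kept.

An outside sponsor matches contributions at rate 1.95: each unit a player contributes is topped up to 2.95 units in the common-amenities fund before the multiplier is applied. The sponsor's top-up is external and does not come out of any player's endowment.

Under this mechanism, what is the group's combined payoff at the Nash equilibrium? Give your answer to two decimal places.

Even with the mechanism, each unit contributed returns only 2.2 × 2.95 / 8 = 0.8113 per unit of net cost, so contributing nothing is still dominant.
At the Nash equilibrium no one contributes; group total payoff = 8 × 51 = 408.

408.00 credits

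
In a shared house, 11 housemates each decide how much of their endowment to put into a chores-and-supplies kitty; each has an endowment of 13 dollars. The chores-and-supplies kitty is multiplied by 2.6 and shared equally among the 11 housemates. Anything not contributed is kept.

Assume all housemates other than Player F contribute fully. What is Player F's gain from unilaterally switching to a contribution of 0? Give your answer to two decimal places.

Switching from a contribution of 13 to 0 lets Player F keep an extra 13 dollars, but lowers the chores-and-supplies kitty by 13, which costs Player F their own share of that drop: 2.6/11 × 13 = 3.07.
Net gain = 13 − 3.07 = 9.93. The private return per contributed unit (0.2364) is below 1, so free-riding is indeed the best response regardless of what the others do.

9.93 dollars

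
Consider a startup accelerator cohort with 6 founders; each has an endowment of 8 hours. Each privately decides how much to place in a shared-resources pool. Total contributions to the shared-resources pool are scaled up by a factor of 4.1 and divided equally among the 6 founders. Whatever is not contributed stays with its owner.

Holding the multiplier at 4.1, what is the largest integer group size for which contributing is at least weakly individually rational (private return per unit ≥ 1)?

Private return per unit is 4.1/(group size), which is ≥ 1 whenever the group size is ≤ 4.1.
The largest such integer is 4.

4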